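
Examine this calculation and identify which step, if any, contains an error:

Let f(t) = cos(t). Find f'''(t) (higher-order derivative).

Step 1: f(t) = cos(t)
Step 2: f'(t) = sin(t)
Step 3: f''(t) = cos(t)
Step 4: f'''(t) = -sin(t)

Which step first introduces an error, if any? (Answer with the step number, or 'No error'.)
Step 2

Step 2 is incorrect due to a sign flip.
The step shows: sin(t)
The correct value should be: -sin(t)

Explanation: The sign of the whole expression was flipped: the term -sin(t) was incorrectly written as sin(t)
The later steps are derived from this incorrect expression, so the error originates in Step 2.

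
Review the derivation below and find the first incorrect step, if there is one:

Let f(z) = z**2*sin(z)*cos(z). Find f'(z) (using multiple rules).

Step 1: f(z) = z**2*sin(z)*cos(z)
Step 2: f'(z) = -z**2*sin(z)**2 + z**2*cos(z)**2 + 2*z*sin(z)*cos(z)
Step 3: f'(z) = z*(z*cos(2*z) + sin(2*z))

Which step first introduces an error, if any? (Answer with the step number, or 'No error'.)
No error

All steps in this derivation are correct.
The final answer f'(z) = z*(z*cos(2*z) + sin(2*z)) is valid.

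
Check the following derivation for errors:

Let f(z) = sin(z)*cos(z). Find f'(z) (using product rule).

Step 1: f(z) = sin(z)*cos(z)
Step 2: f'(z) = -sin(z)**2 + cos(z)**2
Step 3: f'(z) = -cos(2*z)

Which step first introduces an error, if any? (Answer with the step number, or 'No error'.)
Step 3

Step 3 is incorrect due to a sign flip.
The step shows: -cos(2*z)
The correct value should be: cos(2*z)

Explanation: The sign of the whole expression was flipped: the term cos(2*z) was incorrectly written as -cos(2*z)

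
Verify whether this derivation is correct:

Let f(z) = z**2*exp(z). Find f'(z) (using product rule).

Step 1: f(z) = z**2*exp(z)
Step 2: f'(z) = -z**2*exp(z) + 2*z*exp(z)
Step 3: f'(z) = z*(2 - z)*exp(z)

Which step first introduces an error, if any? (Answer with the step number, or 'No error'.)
Step 2

Step 2 is incorrect due to a sign flip.
The step shows: -z**2*exp(z) + 2*z*exp(z)
The correct value should be: z**2*exp(z) + 2*z*exp(z)

Explanation: The sign of one term was flipped: the term z**2*exp(z) was incorrectly written as -z**2*exp(z)
The later steps are derived from this incorrect expression, so the error originates in Step 2.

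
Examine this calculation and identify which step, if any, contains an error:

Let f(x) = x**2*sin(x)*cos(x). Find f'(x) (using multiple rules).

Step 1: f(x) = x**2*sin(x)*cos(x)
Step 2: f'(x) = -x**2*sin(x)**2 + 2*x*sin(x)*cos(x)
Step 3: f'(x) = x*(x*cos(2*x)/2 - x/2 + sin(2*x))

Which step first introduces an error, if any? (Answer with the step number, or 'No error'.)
Step 2

Step 2 is incorrect due to a dropped term.
The step shows: -x**2*sin(x)**2 + 2*x*sin(x)*cos(x)
The correct value should be: -x**2*sin(x)**2 + x**2*cos(x)**2 + 2*x*sin(x)*cos(x)

Explanation: A term was dropped: the term x**2*cos(x)**2 was incorrectly omitted
The later steps are derived from this incorrect expression, so the error originates in Step 2.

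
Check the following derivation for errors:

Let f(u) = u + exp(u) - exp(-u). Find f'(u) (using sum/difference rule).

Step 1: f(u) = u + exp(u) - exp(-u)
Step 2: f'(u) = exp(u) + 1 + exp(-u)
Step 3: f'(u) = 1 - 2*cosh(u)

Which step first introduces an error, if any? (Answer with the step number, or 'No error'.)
Step 3

Step 3 is incorrect due to a sign flip.
The step shows: 1 - 2*cosh(u)
The correct value should be: 2*cosh(u) + 1

Explanation: The sign of one term was flipped: the term 2*cosh(u) was incorrectly written as -2*cosh(u)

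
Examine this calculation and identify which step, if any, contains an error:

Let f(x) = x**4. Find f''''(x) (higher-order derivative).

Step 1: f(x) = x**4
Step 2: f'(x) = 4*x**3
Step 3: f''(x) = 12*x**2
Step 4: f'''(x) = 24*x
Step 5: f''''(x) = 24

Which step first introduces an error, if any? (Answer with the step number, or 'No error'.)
No error

All steps in this derivation are correct.
The final answer f''''(x) = 24 is valid.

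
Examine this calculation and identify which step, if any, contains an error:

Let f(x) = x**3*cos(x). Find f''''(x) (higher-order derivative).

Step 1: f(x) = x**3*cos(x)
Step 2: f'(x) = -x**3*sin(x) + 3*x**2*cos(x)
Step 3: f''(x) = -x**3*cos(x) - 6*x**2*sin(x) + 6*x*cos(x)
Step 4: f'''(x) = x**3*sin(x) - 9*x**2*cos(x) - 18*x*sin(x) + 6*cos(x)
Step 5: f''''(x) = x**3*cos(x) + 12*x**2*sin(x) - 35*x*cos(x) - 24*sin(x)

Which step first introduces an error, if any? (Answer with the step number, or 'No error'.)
Step 5

Step 5 is incorrect due to a wrong coefficient.
The step shows: x**3*cos(x) + 12*x**2*sin(x) - 35*x*cos(x) - 24*sin(x)
The correct value should be: x**3*cos(x) + 12*x**2*sin(x) - 36*x*cos(x) - 24*sin(x)

Explanation: The coefficient -36 was incorrectly written as -35: the term -36*x*cos(x) was incorrectly written as -35*x*cos(x)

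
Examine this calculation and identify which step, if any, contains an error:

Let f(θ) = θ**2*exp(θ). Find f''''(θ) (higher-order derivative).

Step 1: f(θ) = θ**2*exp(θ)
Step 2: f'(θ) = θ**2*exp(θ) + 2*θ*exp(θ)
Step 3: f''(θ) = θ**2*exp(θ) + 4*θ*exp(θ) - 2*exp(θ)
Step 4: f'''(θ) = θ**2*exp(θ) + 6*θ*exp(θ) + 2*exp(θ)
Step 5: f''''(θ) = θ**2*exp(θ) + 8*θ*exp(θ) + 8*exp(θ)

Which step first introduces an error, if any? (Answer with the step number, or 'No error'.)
Step 3

Step 3 is incorrect due to a sign flip.
The step shows: θ**2*exp(θ) + 4*θ*exp(θ) - 2*exp(θ)
The correct value should be: θ**2*exp(θ) + 4*θ*exp(θ) + 2*exp(θ)

Explanation: The sign of one term was flipped: the term 2*exp(θ) was incorrectly written as -2*exp(θ)
The later steps are derived from this incorrect expression, so the error originates in Step 3.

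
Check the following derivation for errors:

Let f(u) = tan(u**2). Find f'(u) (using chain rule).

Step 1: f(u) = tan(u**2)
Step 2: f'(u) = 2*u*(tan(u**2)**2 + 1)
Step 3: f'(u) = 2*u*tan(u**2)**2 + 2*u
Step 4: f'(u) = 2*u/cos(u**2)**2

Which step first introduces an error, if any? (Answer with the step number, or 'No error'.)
No error

All steps in this derivation are correct.
The final answer f'(u) = 2*u/cos(u**2)**2 is valid.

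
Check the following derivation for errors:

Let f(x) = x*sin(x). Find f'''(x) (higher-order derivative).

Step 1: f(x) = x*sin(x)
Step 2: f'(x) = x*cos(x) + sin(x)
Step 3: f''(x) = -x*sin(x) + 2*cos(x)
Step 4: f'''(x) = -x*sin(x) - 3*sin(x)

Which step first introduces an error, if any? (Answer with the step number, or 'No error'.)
Step 4

Step 4 is incorrect due to a wrong trig function.
The step shows: -x*sin(x) - 3*sin(x)
The correct value should be: -x*cos(x) - 3*sin(x)

Explanation: cos(x) was incorrectly written as sin(x): the term -x*cos(x) was incorrectly written as -x*sin(x)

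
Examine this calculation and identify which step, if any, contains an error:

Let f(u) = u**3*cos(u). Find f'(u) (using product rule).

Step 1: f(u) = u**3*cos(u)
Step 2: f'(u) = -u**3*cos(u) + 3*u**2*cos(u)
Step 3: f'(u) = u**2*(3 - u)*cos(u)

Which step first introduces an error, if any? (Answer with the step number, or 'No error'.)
Step 2

Step 2 is incorrect due to a wrong trig function.
The step shows: -u**3*cos(u) + 3*u**2*cos(u)
The correct value should be: -u**3*sin(u) + 3*u**2*cos(u)

Explanation: sin(u) was incorrectly written as cos(u): the term -u**3*sin(u) was incorrectly written as -u**3*cos(u)
The later steps are derived from this incorrect expression, so the error originates in Step 2.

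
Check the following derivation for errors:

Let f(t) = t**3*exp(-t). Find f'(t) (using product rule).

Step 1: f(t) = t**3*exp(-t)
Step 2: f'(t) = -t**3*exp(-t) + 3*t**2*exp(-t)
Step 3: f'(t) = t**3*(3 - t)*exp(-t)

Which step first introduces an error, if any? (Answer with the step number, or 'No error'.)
Step 3

Step 3 is incorrect due to a wrong exponent.
The step shows: t**3*(3 - t)*exp(-t)
The correct value should be: t**2*(3 - t)*exp(-t)

Explanation: The exponent 2 on t was incorrectly written as 3: the term t**2*(3 - t)*exp(-t) was incorrectly written as t**3*(3 - t)*exp(-t)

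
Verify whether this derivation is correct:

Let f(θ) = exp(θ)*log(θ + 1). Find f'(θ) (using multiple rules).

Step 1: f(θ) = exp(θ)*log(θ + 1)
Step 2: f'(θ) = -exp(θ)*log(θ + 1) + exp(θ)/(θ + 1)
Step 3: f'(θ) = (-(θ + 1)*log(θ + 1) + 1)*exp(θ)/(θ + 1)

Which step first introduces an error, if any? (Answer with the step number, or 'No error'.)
Step 2

Step 2 is incorrect due to a sign flip.
The step shows: -exp(θ)*log(θ + 1) + exp(θ)/(θ + 1)
The correct value should be: exp(θ)*log(θ + 1) + exp(θ)/(θ + 1)

Explanation: The sign of one term was flipped: the term exp(θ)*log(θ + 1) was incorrectly written as -exp(θ)*log(θ + 1)
The later steps are derived from this incorrect expression, so the error originates in Step 2.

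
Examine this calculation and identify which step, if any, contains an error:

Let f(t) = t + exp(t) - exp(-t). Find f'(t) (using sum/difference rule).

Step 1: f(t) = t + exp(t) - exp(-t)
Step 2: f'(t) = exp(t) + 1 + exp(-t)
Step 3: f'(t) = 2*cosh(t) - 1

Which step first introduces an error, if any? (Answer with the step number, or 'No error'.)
Step 3

Step 3 is incorrect due to a sign flip.
The step shows: 2*cosh(t) - 1
The correct value should be: 2*cosh(t) + 1

Explanation: The sign of one term was flipped: the term 1 was incorrectly written as -1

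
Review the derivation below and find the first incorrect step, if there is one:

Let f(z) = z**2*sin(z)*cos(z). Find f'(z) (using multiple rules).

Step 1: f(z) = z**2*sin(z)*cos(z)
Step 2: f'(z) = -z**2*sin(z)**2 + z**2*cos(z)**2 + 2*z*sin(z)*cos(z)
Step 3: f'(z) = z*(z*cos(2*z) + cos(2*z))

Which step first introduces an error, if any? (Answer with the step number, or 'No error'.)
Step 3

Step 3 is incorrect due to a wrong trig function.
The step shows: z*(z*cos(2*z) + cos(2*z))
The correct value should be: z*(z*cos(2*z) + sin(2*z))

Explanation: sin(2*z) was incorrectly written as cos(2*z): the term z*(z*cos(2*z) + sin(2*z)) was incorrectly written as z*(z*cos(2*z) + cos(2*z))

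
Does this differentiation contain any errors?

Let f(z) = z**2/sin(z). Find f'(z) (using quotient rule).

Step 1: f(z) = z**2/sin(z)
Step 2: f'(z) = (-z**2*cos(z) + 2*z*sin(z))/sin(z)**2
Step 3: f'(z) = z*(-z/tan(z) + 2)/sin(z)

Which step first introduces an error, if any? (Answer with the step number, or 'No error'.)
No error

All steps in this derivation are correct.
The final answer f'(z) = z*(-z/tan(z) + 2)/sin(z) is valid.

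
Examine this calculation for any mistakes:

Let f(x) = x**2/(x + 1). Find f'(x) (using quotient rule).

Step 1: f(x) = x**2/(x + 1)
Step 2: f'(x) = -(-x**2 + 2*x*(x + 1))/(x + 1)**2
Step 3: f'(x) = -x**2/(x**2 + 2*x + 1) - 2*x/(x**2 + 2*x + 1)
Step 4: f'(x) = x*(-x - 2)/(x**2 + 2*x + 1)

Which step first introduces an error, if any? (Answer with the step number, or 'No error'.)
Step 2

Step 2 is incorrect due to a sign flip.
The step shows: -(-x**2 + 2*x*(x + 1))/(x + 1)**2
The correct value should be: (-x**2 + 2*x*(x + 1))/(x + 1)**2

Explanation: The sign of the whole expression was flipped: the term (-x**2 + 2*x*(x + 1))/(x + 1)**2 was incorrectly written as -(-x**2 + 2*x*(x + 1))/(x + 1)**2
The later steps are derived from this incorrect expression, so the error originates in Step 2.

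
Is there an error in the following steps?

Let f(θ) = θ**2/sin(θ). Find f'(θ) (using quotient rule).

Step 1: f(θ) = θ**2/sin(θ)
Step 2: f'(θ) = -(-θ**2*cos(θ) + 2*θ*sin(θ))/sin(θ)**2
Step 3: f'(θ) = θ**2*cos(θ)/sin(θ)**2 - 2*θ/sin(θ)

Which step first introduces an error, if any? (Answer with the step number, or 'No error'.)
Step 2

Step 2 is incorrect due to a sign flip.
The step shows: -(-θ**2*cos(θ) + 2*θ*sin(θ))/sin(θ)**2
The correct value should be: (-θ**2*cos(θ) + 2*θ*sin(θ))/sin(θ)**2

Explanation: The sign of the whole expression was flipped: the term (-θ**2*cos(θ) + 2*θ*sin(θ))/sin(θ)**2 was incorrectly written as -(-θ**2*cos(θ) + 2*θ*sin(θ))/sin(θ)**2
The later steps are derived from this incorrect expression, so the error originates in Step 2.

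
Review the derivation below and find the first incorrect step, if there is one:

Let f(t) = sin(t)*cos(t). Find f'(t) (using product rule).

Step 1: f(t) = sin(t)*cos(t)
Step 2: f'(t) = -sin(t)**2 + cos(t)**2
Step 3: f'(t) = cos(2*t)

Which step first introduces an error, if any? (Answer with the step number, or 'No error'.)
No error

All steps in this derivation are correct.
The final answer f'(t) = cos(2*t) is valid.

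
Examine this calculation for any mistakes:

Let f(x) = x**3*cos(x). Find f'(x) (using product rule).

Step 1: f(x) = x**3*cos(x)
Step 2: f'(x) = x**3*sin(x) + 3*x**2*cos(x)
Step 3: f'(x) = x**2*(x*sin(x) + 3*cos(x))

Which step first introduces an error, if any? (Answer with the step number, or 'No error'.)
Step 2

Step 2 is incorrect due to a sign flip.
The step shows: x**3*sin(x) + 3*x**2*cos(x)
The correct value should be: -x**3*sin(x) + 3*x**2*cos(x)

Explanation: The sign of one term was flipped: the term -x**3*sin(x) was incorrectly written as x**3*sin(x)
The later steps are derived from this incorrect expression, so the error originates in Step 2.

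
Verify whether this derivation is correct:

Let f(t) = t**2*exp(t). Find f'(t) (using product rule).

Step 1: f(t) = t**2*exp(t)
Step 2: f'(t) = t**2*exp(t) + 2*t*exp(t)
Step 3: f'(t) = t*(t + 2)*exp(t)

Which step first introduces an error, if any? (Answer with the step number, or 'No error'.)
No error

All steps in this derivation are correct.
The final answer f'(t) = t*(t + 2)*exp(t) is valid.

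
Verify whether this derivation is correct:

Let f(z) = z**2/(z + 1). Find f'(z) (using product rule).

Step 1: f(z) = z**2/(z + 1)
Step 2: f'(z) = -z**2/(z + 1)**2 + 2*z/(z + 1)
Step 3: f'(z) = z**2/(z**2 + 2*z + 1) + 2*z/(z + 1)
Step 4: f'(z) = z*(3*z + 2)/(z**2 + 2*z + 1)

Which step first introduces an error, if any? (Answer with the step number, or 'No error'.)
Step 3

Step 3 is incorrect due to a sign flip.
The step shows: z**2/(z**2 + 2*z + 1) + 2*z/(z + 1)
The correct value should be: -z**2/(z**2 + 2*z + 1) + 2*z/(z + 1)

Explanation: The sign of one term was flipped: the term -z**2/(z**2 + 2*z + 1) was incorrectly written as z**2/(z**2 + 2*z + 1)
The later steps are derived from this incorrect expression, so the error originates in Step 3.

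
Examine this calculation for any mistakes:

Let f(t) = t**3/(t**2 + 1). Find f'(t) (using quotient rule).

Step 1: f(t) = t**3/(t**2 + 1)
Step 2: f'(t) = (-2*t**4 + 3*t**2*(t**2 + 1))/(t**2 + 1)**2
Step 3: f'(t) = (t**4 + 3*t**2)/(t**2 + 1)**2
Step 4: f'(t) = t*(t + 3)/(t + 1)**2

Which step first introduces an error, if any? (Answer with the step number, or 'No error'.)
Step 4

Step 4 is incorrect due to a wrong exponent.
The step shows: t*(t + 3)/(t + 1)**2
The correct value should be: t**2*(t**2 + 3)/(t**2 + 1)**2

Explanation: The exponent 2 on t was incorrectly written as 1: the term t**2*(t**2 + 3)/(t**2 + 1)**2 was incorrectly written as t*(t + 3)/(t + 1)**2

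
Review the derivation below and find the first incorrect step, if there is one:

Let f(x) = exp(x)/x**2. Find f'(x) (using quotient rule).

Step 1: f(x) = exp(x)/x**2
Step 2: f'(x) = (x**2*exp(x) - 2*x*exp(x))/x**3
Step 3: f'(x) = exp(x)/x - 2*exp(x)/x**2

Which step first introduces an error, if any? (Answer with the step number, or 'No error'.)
Step 2

Step 2 is incorrect due to a wrong exponent.
The step shows: (x**2*exp(x) - 2*x*exp(x))/x**3
The correct value should be: (x**2*exp(x) - 2*x*exp(x))/x**4

Explanation: The exponent -4 on x was incorrectly written as -3: the term (x**2*exp(x) - 2*x*exp(x))/x**4 was incorrectly written as (x**2*exp(x) - 2*x*exp(x))/x**3
The later steps are derived from this incorrect expression, so the error originates in Step 2.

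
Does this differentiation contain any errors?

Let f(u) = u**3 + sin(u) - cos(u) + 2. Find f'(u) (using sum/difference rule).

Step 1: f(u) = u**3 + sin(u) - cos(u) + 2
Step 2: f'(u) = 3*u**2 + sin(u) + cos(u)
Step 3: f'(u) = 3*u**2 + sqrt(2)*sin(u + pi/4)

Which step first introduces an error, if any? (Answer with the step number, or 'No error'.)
No error

All steps in this derivation are correct.
The final answer f'(u) = 3*u**2 + sqrt(2)*sin(u + pi/4) is valid.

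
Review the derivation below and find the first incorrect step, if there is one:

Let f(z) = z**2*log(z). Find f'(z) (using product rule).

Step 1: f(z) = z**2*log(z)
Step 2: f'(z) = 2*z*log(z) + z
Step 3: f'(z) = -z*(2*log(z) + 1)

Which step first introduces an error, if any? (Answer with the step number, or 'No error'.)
Step 3

Step 3 is incorrect due to a sign flip.
The step shows: -z*(2*log(z) + 1)
The correct value should be: z*(2*log(z) + 1)

Explanation: The sign of the whole expression was flipped: the term z*(2*log(z) + 1) was incorrectly written as -z*(2*log(z) + 1)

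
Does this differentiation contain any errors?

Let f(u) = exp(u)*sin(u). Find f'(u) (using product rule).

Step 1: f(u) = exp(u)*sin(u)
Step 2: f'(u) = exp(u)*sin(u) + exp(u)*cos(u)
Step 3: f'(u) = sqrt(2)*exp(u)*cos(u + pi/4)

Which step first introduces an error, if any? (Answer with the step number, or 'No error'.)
Step 3

Step 3 is incorrect due to a wrong trig function.
The step shows: sqrt(2)*exp(u)*cos(u + pi/4)
The correct value should be: sqrt(2)*exp(u)*sin(u + pi/4)

Explanation: sin(u + pi/4) was incorrectly written as cos(u + pi/4): the term sqrt(2)*exp(u)*sin(u + pi/4) was incorrectly written as sqrt(2)*exp(u)*cos(u + pi/4)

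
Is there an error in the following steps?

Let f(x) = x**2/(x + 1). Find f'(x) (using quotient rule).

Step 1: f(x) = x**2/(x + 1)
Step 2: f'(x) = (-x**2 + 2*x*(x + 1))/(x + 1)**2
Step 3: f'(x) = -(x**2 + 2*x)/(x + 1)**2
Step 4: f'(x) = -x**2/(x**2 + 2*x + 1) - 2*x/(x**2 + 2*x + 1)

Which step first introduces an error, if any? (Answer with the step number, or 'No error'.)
Step 3

Step 3 is incorrect due to a sign flip.
The step shows: -(x**2 + 2*x)/(x + 1)**2
The correct value should be: (x**2 + 2*x)/(x + 1)**2

Explanation: The sign of the whole expression was flipped: the term (x**2 + 2*x)/(x + 1)**2 was incorrectly written as -(x**2 + 2*x)/(x + 1)**2
The later steps are derived from this incorrect expression, so the error originates in Step 3.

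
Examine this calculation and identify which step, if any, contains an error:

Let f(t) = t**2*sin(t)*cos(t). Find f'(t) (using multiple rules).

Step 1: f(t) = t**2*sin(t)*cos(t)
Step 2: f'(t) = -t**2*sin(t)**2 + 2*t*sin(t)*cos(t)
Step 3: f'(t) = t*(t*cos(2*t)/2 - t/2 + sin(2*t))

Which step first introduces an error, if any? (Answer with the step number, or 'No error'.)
Step 2

Step 2 is incorrect due to a dropped term.
The step shows: -t**2*sin(t)**2 + 2*t*sin(t)*cos(t)
The correct value should be: -t**2*sin(t)**2 + t**2*cos(t)**2 + 2*t*sin(t)*cos(t)

Explanation: A term was dropped: the term t**2*cos(t)**2 was incorrectly omitted
The later steps are derived from this incorrect expression, so the error originates in Step 2.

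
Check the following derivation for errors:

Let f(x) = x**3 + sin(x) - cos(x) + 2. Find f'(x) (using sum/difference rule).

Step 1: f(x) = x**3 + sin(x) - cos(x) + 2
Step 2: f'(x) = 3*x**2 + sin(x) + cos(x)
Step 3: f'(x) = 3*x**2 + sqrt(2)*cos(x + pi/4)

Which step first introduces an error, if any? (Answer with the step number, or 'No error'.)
Step 3

Step 3 is incorrect due to a wrong trig function.
The step shows: 3*x**2 + sqrt(2)*cos(x + pi/4)
The correct value should be: 3*x**2 + sqrt(2)*sin(x + pi/4)

Explanation: sin(x + pi/4) was incorrectly written as cos(x + pi/4): the term sqrt(2)*sin(x + pi/4) was incorrectly written as sqrt(2)*cos(x + pi/4)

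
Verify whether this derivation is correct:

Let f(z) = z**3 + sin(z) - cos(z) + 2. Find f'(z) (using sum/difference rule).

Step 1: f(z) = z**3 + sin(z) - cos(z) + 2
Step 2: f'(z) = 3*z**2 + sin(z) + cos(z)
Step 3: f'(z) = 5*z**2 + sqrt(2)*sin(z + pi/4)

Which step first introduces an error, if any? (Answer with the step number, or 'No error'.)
Step 3

Step 3 is incorrect due to a wrong coefficient.
The step shows: 5*z**2 + sqrt(2)*sin(z + pi/4)
The correct value should be: 3*z**2 + sqrt(2)*sin(z + pi/4)

Explanation: The coefficient 3 was incorrectly written as 5: the term 3*z**2 was incorrectly written as 5*z**2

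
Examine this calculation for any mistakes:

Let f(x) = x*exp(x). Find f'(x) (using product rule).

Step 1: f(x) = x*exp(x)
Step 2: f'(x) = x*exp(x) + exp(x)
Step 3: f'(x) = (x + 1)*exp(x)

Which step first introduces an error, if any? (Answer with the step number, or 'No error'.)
No error

All steps in this derivation are correct.
The final answer f'(x) = (x + 1)*exp(x) is valid.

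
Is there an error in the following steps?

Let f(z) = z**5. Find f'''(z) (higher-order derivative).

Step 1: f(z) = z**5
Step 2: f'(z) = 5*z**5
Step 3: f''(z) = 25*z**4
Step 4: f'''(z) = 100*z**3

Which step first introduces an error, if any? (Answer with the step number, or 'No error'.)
Step 2

Step 2 is incorrect due to a wrong exponent.
The step shows: 5*z**5
The correct value should be: 5*z**4

Explanation: The exponent 4 on z was incorrectly written as 5: the term 5*z**4 was incorrectly written as 5*z**5
The later steps are derived from this incorrect expression, so the error originates in Step 2.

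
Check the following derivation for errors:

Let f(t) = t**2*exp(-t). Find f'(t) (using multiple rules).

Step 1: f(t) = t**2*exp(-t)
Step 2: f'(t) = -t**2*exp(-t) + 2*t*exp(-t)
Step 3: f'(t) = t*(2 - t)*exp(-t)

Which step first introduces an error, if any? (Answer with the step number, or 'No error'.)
No error

All steps in this derivation are correct.
The final answer f'(t) = t*(2 - t)*exp(-t) is valid.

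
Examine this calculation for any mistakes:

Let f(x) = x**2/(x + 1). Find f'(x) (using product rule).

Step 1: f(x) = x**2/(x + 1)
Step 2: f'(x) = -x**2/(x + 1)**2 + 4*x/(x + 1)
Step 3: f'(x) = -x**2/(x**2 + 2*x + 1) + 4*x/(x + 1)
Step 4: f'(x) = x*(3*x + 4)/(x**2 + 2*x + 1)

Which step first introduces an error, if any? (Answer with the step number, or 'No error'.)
Step 2

Step 2 is incorrect due to a wrong coefficient.
The step shows: -x**2/(x + 1)**2 + 4*x/(x + 1)
The correct value should be: -x**2/(x + 1)**2 + 2*x/(x + 1)

Explanation: The coefficient 2 was incorrectly written as 4: the term 2*x/(x + 1) was incorrectly written as 4*x/(x + 1)
The later steps are derived from this incorrect expression, so the error originates in Step 2.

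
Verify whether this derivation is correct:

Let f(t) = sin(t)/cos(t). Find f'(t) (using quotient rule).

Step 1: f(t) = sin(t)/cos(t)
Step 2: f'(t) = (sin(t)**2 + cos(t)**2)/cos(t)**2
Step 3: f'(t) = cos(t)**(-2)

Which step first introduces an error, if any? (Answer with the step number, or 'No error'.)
No error

All steps in this derivation are correct.
The final answer f'(t) = cos(t)**(-2) is valid.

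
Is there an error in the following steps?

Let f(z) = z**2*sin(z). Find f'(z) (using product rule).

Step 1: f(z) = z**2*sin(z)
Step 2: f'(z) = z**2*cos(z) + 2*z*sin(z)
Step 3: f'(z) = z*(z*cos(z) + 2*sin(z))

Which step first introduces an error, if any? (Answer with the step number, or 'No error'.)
No error

All steps in this derivation are correct.
The final answer f'(z) = z*(z*cos(z) + 2*sin(z)) is valid.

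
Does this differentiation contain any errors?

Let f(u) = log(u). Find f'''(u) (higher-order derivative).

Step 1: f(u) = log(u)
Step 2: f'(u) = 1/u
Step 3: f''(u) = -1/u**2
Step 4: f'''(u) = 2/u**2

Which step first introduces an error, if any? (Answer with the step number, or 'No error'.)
Step 4

Step 4 is incorrect due to a wrong exponent.
The step shows: 2/u**2
The correct value should be: 2/u**3

Explanation: The exponent -3 on u was incorrectly written as -2: the term 2/u**3 was incorrectly written as 2/u**2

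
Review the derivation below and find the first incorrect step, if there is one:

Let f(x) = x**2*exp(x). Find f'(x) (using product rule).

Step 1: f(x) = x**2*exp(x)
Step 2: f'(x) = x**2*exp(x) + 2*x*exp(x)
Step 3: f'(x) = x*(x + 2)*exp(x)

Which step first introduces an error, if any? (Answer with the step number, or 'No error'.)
No error

All steps in this derivation are correct.
The final answer f'(x) = x*(x + 2)*exp(x) is valid.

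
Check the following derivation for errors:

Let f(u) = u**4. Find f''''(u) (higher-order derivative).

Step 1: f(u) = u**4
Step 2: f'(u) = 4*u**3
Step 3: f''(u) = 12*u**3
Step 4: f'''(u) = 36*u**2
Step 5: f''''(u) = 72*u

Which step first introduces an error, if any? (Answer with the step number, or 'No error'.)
Step 3

Step 3 is incorrect due to a wrong exponent.
The step shows: 12*u**3
The correct value should be: 12*u**2

Explanation: The exponent 2 on u was incorrectly written as 3: the term 12*u**2 was incorrectly written as 12*u**3
The later steps are derived from this incorrect expression, so the error originates in Step 3.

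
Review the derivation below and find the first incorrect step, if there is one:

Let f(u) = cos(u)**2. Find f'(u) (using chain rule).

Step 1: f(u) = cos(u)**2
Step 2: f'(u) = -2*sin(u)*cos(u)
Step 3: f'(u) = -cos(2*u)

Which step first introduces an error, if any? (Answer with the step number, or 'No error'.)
Step 3

Step 3 is incorrect due to a wrong trig function.
The step shows: -cos(2*u)
The correct value should be: -sin(2*u)

Explanation: sin(2*u) was incorrectly written as cos(2*u): the term -sin(2*u) was incorrectly written as -cos(2*u)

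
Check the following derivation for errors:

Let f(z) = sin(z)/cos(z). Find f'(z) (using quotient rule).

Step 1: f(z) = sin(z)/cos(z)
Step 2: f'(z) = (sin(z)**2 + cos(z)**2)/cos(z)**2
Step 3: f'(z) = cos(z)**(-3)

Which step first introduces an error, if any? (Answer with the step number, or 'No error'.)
Step 3

Step 3 is incorrect due to a wrong exponent.
The step shows: cos(z)**(-3)
The correct value should be: cos(z)**(-2)

Explanation: The exponent -2 on cos(z) was incorrectly written as -3: the term cos(z)**(-2) was incorrectly written as cos(z)**(-3)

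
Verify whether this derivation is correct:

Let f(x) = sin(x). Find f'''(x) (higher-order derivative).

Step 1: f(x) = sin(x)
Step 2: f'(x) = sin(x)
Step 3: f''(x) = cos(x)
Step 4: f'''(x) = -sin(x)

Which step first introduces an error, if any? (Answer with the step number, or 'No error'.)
Step 2

Step 2 is incorrect due to a wrong trig function.
The step shows: sin(x)
The correct value should be: cos(x)

Explanation: cos(x) was incorrectly written as sin(x): the term cos(x) was incorrectly written as sin(x)
The later steps are derived from this incorrect expression, so the error originates in Step 2.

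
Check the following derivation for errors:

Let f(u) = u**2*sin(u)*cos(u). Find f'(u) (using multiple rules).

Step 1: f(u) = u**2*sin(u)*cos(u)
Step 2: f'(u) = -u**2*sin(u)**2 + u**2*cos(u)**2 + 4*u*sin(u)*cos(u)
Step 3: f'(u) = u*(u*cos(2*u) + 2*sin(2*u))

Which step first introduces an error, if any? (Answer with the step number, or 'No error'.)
Step 2

Step 2 is incorrect due to a wrong coefficient.
The step shows: -u**2*sin(u)**2 + u**2*cos(u)**2 + 4*u*sin(u)*cos(u)
The correct value should be: -u**2*sin(u)**2 + u**2*cos(u)**2 + 2*u*sin(u)*cos(u)

Explanation: The coefficient 2 was incorrectly written as 4: the term 2*u*sin(u)*cos(u) was incorrectly written as 4*u*sin(u)*cos(u)
The later steps are derived from this incorrect expression, so the error originates in Step 2.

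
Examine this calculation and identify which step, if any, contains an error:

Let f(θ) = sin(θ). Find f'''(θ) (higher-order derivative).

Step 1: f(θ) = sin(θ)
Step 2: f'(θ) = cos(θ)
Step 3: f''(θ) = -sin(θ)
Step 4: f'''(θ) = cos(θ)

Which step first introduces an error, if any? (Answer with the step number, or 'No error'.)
Step 4

Step 4 is incorrect due to a sign flip.
The step shows: cos(θ)
The correct value should be: -cos(θ)

Explanation: The sign of the whole expression was flipped: the term -cos(θ) was incorrectly written as cos(θ)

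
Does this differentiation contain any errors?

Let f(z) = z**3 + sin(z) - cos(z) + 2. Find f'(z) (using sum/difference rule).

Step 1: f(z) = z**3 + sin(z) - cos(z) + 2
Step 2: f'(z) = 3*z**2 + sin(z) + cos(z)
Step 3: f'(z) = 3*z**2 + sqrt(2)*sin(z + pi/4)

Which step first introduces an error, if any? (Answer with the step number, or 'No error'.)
No error

All steps in this derivation are correct.
The final answer f'(z) = 3*z**2 + sqrt(2)*sin(z + pi/4) is valid.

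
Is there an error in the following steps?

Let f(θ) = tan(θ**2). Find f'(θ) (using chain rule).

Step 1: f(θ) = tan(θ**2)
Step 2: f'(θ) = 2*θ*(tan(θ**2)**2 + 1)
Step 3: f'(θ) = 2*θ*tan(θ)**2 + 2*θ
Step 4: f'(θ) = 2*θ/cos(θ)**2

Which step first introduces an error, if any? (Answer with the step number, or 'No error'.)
Step 3

Step 3 is incorrect due to a wrong exponent.
The step shows: 2*θ*tan(θ)**2 + 2*θ
The correct value should be: 2*θ*tan(θ**2)**2 + 2*θ

Explanation: The exponent 2 on θ was incorrectly written as 1: the term 2*θ*tan(θ**2)**2 was incorrectly written as 2*θ*tan(θ)**2
The later steps are derived from this incorrect expression, so the error originates in Step 3.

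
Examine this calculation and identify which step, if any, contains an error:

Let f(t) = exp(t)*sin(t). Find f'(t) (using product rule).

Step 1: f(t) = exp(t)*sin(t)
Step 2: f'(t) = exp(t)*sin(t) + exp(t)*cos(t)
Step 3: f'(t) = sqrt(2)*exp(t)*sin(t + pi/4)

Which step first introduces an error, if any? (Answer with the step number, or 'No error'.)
No error

All steps in this derivation are correct.
The final answer f'(t) = sqrt(2)*exp(t)*sin(t + pi/4) is valid.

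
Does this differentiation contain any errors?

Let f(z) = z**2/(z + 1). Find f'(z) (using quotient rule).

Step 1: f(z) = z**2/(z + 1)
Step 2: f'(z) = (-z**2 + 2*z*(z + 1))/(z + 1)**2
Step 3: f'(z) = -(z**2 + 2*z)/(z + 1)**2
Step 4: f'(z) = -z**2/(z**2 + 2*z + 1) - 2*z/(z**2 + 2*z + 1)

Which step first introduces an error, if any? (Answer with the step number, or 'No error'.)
Step 3

Step 3 is incorrect due to a sign flip.
The step shows: -(z**2 + 2*z)/(z + 1)**2
The correct value should be: (z**2 + 2*z)/(z + 1)**2

Explanation: The sign of the whole expression was flipped: the term (z**2 + 2*z)/(z + 1)**2 was incorrectly written as -(z**2 + 2*z)/(z + 1)**2
The later steps are derived from this incorrect expression, so the error originates in Step 3.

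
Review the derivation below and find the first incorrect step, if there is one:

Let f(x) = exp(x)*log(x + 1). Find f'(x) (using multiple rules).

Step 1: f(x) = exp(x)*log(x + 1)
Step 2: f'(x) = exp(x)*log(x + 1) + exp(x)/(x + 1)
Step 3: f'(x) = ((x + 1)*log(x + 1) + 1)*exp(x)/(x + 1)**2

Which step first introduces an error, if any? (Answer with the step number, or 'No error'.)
Step 3

Step 3 is incorrect due to a wrong exponent.
The step shows: ((x + 1)*log(x + 1) + 1)*exp(x)/(x + 1)**2
The correct value should be: ((x + 1)*log(x + 1) + 1)*exp(x)/(x + 1)

Explanation: The exponent -1 on x + 1 was incorrectly written as -2: the term ((x + 1)*log(x + 1) + 1)*exp(x)/(x + 1) was incorrectly written as ((x + 1)*log(x + 1) + 1)*exp(x)/(x + 1)**2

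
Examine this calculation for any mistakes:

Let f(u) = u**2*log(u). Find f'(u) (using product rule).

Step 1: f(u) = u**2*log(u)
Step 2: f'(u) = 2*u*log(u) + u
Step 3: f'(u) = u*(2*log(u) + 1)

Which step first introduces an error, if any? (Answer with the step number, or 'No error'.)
No error

All steps in this derivation are correct.
The final answer f'(u) = u*(2*log(u) + 1) is valid.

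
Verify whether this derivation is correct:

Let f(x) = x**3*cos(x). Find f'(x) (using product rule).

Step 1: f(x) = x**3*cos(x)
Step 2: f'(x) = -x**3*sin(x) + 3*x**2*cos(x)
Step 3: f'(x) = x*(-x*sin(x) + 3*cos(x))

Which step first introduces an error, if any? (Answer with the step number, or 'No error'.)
Step 3

Step 3 is incorrect due to a wrong exponent.
The step shows: x*(-x*sin(x) + 3*cos(x))
The correct value should be: x**2*(-x*sin(x) + 3*cos(x))

Explanation: The exponent 2 on x was incorrectly written as 1: the term x**2*(-x*sin(x) + 3*cos(x)) was incorrectly written as x*(-x*sin(x) + 3*cos(x))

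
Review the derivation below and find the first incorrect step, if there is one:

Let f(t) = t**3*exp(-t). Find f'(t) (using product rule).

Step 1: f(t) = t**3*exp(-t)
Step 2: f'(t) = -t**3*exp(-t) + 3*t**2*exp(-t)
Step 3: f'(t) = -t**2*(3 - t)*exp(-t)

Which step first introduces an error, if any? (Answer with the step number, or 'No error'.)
Step 3

Step 3 is incorrect due to a sign flip.
The step shows: -t**2*(3 - t)*exp(-t)
The correct value should be: t**2*(3 - t)*exp(-t)

Explanation: The sign of the whole expression was flipped: the term t**2*(3 - t)*exp(-t) was incorrectly written as -t**2*(3 - t)*exp(-t)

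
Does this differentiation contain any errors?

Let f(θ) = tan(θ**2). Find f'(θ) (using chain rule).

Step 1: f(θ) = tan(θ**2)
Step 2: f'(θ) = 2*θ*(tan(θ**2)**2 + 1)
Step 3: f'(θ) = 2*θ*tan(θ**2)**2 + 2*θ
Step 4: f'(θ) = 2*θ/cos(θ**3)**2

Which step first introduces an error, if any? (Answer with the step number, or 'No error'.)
Step 4

Step 4 is incorrect due to a wrong exponent.
The step shows: 2*θ/cos(θ**3)**2
The correct value should be: 2*θ/cos(θ**2)**2

Explanation: The exponent 2 on θ was incorrectly written as 3: the term 2*θ/cos(θ**2)**2 was incorrectly written as 2*θ/cos(θ**3)**2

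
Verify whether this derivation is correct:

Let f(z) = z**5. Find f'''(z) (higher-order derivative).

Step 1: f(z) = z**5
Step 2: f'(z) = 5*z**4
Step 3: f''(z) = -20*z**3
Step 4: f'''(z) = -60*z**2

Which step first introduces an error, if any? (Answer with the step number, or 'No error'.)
Step 3

Step 3 is incorrect due to a sign flip.
The step shows: -20*z**3
The correct value should be: 20*z**3

Explanation: The sign of the whole expression was flipped: the term 20*z**3 was incorrectly written as -20*z**3
The later steps are derived from this incorrect expression, so the error originates in Step 3.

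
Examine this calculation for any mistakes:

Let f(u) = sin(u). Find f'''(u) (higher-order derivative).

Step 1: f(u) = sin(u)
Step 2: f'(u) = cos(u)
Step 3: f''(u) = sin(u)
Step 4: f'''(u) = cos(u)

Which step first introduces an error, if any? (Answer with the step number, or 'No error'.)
Step 3

Step 3 is incorrect due to a sign flip.
The step shows: sin(u)
The correct value should be: -sin(u)

Explanation: The sign of the whole expression was flipped: the term -sin(u) was incorrectly written as sin(u)
The later steps are derived from this incorrect expression, so the error originates in Step 3.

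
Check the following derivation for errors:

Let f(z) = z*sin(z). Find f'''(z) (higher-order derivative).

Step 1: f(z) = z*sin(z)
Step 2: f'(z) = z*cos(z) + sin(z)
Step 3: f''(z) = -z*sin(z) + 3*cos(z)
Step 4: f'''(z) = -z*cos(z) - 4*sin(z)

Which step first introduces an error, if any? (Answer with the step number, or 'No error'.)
Step 3

Step 3 is incorrect due to a wrong coefficient.
The step shows: -z*sin(z) + 3*cos(z)
The correct value should be: -z*sin(z) + 2*cos(z)

Explanation: The coefficient 2 was incorrectly written as 3: the term 2*cos(z) was incorrectly written as 3*cos(z)
The later steps are derived from this incorrect expression, so the error originates in Step 3.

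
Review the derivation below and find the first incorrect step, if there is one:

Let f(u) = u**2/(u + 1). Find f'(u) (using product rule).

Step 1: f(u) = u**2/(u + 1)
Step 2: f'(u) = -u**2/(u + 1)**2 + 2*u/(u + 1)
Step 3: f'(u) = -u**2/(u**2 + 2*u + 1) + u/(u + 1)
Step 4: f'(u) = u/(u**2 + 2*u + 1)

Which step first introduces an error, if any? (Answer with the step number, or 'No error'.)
Step 3

Step 3 is incorrect due to a wrong coefficient.
The step shows: -u**2/(u**2 + 2*u + 1) + u/(u + 1)
The correct value should be: -u**2/(u**2 + 2*u + 1) + 2*u/(u + 1)

Explanation: The coefficient 2 was incorrectly written as 1: the term 2*u/(u + 1) was incorrectly written as u/(u + 1)
The later steps are derived from this incorrect expression, so the error originates in Step 3.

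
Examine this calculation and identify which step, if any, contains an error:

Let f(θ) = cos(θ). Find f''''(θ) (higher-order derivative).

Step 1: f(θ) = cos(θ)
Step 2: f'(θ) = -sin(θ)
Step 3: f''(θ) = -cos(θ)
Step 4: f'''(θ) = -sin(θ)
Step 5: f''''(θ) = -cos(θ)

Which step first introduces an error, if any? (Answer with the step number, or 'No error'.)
Step 4

Step 4 is incorrect due to a sign flip.
The step shows: -sin(θ)
The correct value should be: sin(θ)

Explanation: The sign of the whole expression was flipped: the term sin(θ) was incorrectly written as -sin(θ)
The later steps are derived from this incorrect expression, so the error originates in Step 4.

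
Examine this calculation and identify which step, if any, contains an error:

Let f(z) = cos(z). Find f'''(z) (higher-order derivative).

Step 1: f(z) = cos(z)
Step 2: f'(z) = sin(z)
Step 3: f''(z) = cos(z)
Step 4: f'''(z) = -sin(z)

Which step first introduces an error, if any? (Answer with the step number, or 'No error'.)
Step 2

Step 2 is incorrect due to a sign flip.
The step shows: sin(z)
The correct value should be: -sin(z)

Explanation: The sign of the whole expression was flipped: the term -sin(z) was incorrectly written as sin(z)
The later steps are derived from this incorrect expression, so the error originates in Step 2.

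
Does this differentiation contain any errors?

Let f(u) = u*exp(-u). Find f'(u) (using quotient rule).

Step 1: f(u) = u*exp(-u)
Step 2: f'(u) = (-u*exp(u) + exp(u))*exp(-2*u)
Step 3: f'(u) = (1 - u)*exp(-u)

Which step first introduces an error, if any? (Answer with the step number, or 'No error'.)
No error

All steps in this derivation are correct.
The final answer f'(u) = (1 - u)*exp(-u) is valid.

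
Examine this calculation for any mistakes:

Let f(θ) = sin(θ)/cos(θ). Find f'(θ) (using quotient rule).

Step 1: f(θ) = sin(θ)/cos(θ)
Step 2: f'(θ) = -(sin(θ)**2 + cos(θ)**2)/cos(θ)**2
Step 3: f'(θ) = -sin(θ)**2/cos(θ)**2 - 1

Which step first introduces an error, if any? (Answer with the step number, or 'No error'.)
Step 2

Step 2 is incorrect due to a sign flip.
The step shows: -(sin(θ)**2 + cos(θ)**2)/cos(θ)**2
The correct value should be: (sin(θ)**2 + cos(θ)**2)/cos(θ)**2

Explanation: The sign of the whole expression was flipped: the term (sin(θ)**2 + cos(θ)**2)/cos(θ)**2 was incorrectly written as -(sin(θ)**2 + cos(θ)**2)/cos(θ)**2
The later steps are derived from this incorrect expression, so the error originates in Step 2.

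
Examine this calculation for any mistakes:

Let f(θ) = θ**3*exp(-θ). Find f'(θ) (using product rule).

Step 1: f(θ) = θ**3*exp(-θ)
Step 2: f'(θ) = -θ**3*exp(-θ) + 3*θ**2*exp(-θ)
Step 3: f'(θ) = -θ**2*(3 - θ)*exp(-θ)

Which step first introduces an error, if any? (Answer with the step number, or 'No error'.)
Step 3

Step 3 is incorrect due to a sign flip.
The step shows: -θ**2*(3 - θ)*exp(-θ)
The correct value should be: θ**2*(3 - θ)*exp(-θ)

Explanation: The sign of the whole expression was flipped: the term θ**2*(3 - θ)*exp(-θ) was incorrectly written as -θ**2*(3 - θ)*exp(-θ)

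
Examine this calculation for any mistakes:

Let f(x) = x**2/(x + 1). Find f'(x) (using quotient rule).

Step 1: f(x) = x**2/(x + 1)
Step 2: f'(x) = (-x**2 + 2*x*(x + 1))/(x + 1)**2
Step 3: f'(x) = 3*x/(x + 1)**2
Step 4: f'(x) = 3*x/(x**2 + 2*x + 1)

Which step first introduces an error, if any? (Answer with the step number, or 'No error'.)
Step 3

Step 3 is incorrect due to a wrong exponent.
The step shows: 3*x/(x + 1)**2
The correct value should be: (x**2 + 2*x)/(x + 1)**2

Explanation: The exponent 2 on x was incorrectly written as 1: the term (x**2 + 2*x)/(x + 1)**2 was incorrectly written as 3*x/(x + 1)**2
The later steps are derived from this incorrect expression, so the error originates in Step 3.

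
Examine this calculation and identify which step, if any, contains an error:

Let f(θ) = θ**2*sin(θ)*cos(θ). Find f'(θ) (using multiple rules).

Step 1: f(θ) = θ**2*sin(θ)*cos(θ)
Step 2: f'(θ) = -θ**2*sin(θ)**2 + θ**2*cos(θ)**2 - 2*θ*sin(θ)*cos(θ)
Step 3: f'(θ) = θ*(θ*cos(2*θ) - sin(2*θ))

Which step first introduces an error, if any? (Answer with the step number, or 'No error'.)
Step 2

Step 2 is incorrect due to a sign flip.
The step shows: -θ**2*sin(θ)**2 + θ**2*cos(θ)**2 - 2*θ*sin(θ)*cos(θ)
The correct value should be: -θ**2*sin(θ)**2 + θ**2*cos(θ)**2 + 2*θ*sin(θ)*cos(θ)

Explanation: The sign of one term was flipped: the term 2*θ*sin(θ)*cos(θ) was incorrectly written as -2*θ*sin(θ)*cos(θ)
The later steps are derived from this incorrect expression, so the error originates in Step 2.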